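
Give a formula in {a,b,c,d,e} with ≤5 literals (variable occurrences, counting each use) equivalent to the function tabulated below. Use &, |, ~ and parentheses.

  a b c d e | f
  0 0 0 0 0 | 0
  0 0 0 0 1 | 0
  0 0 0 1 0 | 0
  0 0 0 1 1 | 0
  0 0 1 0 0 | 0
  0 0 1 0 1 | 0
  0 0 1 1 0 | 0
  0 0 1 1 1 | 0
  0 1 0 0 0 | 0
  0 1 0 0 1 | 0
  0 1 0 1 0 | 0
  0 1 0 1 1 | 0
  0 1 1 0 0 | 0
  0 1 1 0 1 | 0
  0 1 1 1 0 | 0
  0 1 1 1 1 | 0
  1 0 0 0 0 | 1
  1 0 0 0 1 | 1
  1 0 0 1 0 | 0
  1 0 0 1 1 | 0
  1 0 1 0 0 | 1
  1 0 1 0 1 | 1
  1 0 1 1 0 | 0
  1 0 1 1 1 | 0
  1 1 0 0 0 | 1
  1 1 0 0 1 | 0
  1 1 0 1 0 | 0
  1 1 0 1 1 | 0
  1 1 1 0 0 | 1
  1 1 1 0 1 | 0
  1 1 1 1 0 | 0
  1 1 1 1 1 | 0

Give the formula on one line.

  ~d = 11001100110011001100110011001100
  ~e = 10101010101010101010101010101010
  ~b = 11111111000000001111111100000000
  (~e | ~b) = 11111111101010101111111110101010
  ((~e | ~b) | d) = 11111111101110111111111110111011
  (((~e | ~b) | d) & a) = 00000000000000001111111110111011
  (~d & (((~e | ~b) | d) & a)) = 00000000000000001100110010001000

(~d & (((~e | ~b) | d) & a))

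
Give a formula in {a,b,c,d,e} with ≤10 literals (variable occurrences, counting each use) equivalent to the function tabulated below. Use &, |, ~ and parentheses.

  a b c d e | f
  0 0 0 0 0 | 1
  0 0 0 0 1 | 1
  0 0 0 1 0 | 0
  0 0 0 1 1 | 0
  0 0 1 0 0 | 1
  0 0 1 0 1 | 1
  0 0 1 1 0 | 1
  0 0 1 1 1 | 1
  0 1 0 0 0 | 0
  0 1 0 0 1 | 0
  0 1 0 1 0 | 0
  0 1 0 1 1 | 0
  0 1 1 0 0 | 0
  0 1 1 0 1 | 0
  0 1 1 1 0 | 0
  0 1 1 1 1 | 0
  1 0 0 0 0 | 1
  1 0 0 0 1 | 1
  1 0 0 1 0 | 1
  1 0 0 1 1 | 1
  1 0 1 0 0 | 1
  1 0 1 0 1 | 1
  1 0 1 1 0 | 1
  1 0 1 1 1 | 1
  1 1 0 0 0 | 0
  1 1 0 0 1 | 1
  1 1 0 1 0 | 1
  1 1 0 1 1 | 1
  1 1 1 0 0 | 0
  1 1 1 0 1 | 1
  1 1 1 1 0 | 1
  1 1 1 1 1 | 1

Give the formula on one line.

((((d & ((c & d) | b)) | ~d) & ~b) | (a & (e | d)))

  (c & d) = 00000011000000110000001100000011
  ((c & d) | b) = 00000011111111110000001111111111
  (d & ((c & d) | b)) = 00000011001100110000001100110011
  ~d = 11001100110011001100110011001100
  ((d & ((c & d) | b)) | ~d) = 11001111111111111100111111111111
  ~b = 11111111000000001111111100000000
  (((d & ((c & d) | b)) | ~d) & ~b) = 11001111000000001100111100000000
  (e | d) = 01110111011101110111011101110111
  (a & (e | d)) = 00000000000000000111011101110111
  ((((d & ((c & d) | b)) | ~d) & ~b) | (a & (e | d))) = 11001111000000001111111101110111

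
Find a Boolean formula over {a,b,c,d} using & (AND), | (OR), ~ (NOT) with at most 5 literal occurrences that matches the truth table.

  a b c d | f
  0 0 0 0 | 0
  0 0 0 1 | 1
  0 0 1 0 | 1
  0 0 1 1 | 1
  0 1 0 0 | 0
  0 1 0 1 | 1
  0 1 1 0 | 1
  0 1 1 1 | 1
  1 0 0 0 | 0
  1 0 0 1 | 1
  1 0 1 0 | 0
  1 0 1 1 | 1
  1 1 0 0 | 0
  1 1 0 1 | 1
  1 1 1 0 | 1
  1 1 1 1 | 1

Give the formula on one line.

((c & b) | (d | (~a & c)))

  (c & b) = 0000001100000011
  ~a = 1111111100000000
  (~a & c) = 0011001100000000
  (d | (~a & c)) = 0111011101010101
  ((c & b) | (d | (~a & c))) = 0111011101010111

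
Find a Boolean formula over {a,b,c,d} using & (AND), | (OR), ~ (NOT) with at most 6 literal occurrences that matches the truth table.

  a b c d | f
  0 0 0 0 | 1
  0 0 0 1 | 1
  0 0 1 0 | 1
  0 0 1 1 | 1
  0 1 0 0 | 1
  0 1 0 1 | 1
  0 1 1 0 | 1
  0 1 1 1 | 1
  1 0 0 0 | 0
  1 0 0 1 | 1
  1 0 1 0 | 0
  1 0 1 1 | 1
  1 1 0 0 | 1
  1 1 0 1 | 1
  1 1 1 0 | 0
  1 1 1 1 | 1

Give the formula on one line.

  ~a = 1111111100000000
  (d | ~a) = 1111111101010101
  ~c = 1100110011001100
  (b & ~c) = 0000110000001100
  ((d | ~a) | (b & ~c)) = 1111111101011101

((d | ~a) | (b & ~c))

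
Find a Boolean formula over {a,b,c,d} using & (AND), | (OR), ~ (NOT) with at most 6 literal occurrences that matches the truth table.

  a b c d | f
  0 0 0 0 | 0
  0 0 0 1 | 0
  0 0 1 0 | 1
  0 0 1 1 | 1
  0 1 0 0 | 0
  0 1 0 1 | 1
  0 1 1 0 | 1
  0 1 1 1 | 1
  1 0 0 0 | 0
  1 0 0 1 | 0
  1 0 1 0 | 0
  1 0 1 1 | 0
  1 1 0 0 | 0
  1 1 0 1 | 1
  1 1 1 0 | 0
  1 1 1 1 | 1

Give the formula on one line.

((~a & c) | (d & b))

  ~a = 1111111100000000
  (~a & c) = 0011001100000000
  (d & b) = 0000010100000101
  ((~a & c) | (d & b)) = 0011011100000101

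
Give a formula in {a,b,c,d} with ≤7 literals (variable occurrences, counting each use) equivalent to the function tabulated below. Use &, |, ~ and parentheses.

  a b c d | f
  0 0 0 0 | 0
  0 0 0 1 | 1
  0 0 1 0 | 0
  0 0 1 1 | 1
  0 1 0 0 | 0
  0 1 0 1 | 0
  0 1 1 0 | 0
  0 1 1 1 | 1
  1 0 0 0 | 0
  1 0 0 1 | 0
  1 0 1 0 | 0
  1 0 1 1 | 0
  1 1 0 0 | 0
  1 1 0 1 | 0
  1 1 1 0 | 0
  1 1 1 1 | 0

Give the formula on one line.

((~a & ((~b & ~c) | c)) & d)

  ~a = 1111111100000000
  ~b = 1111000011110000
  ~c = 1100110011001100
  (~b & ~c) = 1100000011000000
  ((~b & ~c) | c) = 1111001111110011
  (~a & ((~b & ~c) | c)) = 1111001100000000
  ((~a & ((~b & ~c) | c)) & d) = 0101000100000000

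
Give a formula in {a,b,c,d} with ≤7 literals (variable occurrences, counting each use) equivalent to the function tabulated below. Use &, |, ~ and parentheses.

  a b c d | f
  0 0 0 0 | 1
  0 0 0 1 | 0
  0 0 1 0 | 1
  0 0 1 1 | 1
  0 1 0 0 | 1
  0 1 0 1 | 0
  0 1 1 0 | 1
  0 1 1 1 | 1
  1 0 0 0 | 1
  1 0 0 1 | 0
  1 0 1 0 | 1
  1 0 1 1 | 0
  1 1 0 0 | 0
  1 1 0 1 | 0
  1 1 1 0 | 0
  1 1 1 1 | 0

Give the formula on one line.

  ~a = 1111111100000000
  ~b = 1111000011110000
  (~a | ~b) = 1111111111110000
  ~d = 1010101010101010
  (~a & c) = 0011001100000000
  ((~a & c) & d) = 0001000100000000
  (~d | ((~a & c) & d)) = 1011101110101010
  ((~a | ~b) & (~d | ((~a & c) & d))) = 1011101110100000

((~a | ~b) & (~d | ((~a & c) & d)))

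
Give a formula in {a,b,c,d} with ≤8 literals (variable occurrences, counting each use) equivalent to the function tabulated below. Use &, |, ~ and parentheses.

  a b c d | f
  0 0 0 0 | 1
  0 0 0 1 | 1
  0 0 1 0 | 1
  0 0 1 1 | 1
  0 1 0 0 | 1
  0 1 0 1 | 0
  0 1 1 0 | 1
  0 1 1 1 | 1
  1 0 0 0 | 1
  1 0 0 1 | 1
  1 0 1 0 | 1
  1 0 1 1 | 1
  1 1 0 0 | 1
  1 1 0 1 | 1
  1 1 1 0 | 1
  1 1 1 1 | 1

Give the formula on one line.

((((a | c) | ~d) & (~d | b)) | ~b)

  (a | c) = 0011001111111111
  ~d = 1010101010101010
  ((a | c) | ~d) = 1011101111111111
  (~d | b) = 1010111110101111
  (((a | c) | ~d) & (~d | b)) = 1010101110101111
  ~b = 1111000011110000
  ((((a | c) | ~d) & (~d | b)) | ~b) = 1111101111111111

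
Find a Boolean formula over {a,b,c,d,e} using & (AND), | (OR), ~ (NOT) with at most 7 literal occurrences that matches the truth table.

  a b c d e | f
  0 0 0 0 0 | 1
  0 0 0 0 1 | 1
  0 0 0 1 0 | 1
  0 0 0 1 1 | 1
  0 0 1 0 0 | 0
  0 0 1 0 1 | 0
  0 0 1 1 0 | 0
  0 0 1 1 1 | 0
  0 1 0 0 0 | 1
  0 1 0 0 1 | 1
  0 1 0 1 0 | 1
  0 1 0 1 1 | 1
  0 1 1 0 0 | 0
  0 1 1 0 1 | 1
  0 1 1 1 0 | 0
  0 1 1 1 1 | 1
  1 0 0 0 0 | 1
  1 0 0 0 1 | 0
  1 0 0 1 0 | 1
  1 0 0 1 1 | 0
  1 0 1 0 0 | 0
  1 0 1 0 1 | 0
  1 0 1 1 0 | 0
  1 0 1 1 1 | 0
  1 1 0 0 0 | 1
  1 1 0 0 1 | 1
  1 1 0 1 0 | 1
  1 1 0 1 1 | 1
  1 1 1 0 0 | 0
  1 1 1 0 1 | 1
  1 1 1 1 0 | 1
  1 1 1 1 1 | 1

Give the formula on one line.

((~c & (~e | ~a)) | (b & (e | (d & a))))

  ~c = 11110000111100001111000011110000
  ~e = 10101010101010101010101010101010
  ~a = 11111111111111110000000000000000
  (~e | ~a) = 11111111111111111010101010101010
  (~c & (~e | ~a)) = 11110000111100001010000010100000
  (d & a) = 00000000000000000011001100110011
  (e | (d & a)) = 01010101010101010111011101110111
  (b & (e | (d & a))) = 00000000010101010000000001110111
  ((~c & (~e | ~a)) | (b & (e | (d & a)))) = 11110000111101011010000011110111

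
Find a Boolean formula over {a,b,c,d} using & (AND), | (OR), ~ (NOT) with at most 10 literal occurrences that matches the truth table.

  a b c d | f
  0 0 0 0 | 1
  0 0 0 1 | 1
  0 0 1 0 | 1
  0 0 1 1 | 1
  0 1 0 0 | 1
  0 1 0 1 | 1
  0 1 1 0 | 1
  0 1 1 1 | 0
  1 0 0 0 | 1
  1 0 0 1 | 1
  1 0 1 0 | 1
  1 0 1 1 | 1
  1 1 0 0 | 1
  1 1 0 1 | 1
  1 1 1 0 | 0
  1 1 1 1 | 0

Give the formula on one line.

(((((~d | ~b) & ~a) & b) | ~b) | (~c & (a | (b | d))))

  ~d = 1010101010101010
  ~b = 1111000011110000
  (~d | ~b) = 1111101011111010
  ~a = 1111111100000000
  ((~d | ~b) & ~a) = 1111101000000000
  (((~d | ~b) & ~a) & b) = 0000101000000000
  ((((~d | ~b) & ~a) & b) | ~b) = 1111101011110000
  ~c = 1100110011001100
  (b | d) = 0101111101011111
  (a | (b | d)) = 0101111111111111
  (~c & (a | (b | d))) = 0100110011001100
  (((((~d | ~b) & ~a) & b) | ~b) | (~c & (a | (b | d)))) = 1111111011111100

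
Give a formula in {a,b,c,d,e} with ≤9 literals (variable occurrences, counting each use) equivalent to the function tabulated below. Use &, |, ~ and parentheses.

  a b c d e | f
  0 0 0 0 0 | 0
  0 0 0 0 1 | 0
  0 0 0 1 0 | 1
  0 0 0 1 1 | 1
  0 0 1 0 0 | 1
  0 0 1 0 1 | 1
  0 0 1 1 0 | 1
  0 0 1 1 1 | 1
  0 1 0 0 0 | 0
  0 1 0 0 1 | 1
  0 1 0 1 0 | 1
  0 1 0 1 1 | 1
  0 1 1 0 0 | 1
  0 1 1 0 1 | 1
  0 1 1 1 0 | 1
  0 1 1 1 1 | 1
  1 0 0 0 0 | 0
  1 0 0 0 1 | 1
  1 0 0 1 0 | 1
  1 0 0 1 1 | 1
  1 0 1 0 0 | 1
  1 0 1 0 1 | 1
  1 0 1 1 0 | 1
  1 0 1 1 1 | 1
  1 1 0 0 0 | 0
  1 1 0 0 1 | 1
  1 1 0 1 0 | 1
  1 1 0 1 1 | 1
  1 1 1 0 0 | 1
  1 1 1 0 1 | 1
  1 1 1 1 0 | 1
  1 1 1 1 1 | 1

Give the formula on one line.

((c | d) | (e & ((c | (d | a)) | b)))

  (c | d) = 00111111001111110011111100111111
  (d | a) = 00110011001100111111111111111111
  (c | (d | a)) = 00111111001111111111111111111111
  ((c | (d | a)) | b) = 00111111111111111111111111111111
  (e & ((c | (d | a)) | b)) = 00010101010101010101010101010101
  ((c | d) | (e & ((c | (d | a)) | b))) = 00111111011111110111111101111111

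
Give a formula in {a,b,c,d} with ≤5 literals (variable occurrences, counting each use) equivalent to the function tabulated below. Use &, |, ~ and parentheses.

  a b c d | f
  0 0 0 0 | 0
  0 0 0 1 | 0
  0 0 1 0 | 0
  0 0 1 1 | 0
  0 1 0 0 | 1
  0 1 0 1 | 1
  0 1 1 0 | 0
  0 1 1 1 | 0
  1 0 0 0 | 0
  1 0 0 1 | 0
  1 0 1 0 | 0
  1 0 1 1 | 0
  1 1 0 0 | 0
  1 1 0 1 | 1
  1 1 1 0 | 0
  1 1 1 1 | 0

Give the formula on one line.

  ~a = 1111111100000000
  (d | ~a) = 1111111101010101
  ((d | ~a) & b) = 0000111100000101
  ~c = 1100110011001100
  (((d | ~a) & b) & ~c) = 0000110000000100

(((d | ~a) & b) & ~c)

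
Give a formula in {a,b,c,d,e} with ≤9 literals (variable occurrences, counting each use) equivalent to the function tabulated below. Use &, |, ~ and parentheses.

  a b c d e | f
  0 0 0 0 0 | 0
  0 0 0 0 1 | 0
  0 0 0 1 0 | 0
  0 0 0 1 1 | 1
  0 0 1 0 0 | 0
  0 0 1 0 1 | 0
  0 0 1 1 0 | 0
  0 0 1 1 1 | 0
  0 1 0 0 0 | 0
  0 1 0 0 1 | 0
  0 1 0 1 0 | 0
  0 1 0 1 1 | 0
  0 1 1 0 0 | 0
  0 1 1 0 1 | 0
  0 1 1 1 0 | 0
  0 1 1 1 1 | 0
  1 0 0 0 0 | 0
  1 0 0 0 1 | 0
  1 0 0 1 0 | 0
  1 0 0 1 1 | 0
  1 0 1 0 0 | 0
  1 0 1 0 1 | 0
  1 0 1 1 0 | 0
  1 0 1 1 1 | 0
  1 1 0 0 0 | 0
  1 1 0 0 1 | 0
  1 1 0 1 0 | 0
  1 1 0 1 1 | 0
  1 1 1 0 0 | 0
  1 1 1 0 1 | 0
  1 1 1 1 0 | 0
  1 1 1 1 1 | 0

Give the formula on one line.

((((~b | c) & (d | b)) & (a | e)) & (~c & ~a))

  ~b = 11111111000000001111111100000000
  (~b | c) = 11111111000011111111111100001111
  (d | b) = 00110011111111110011001111111111
  ((~b | c) & (d | b)) = 00110011000011110011001100001111
  (a | e) = 01010101010101011111111111111111
  (((~b | c) & (d | b)) & (a | e)) = 00010001000001010011001100001111
  ~c = 11110000111100001111000011110000
  ~a = 11111111111111110000000000000000
  (~c & ~a) = 11110000111100000000000000000000
  ((((~b | c) & (d | b)) & (a | e)) & (~c & ~a)) = 00010000000000000000000000000000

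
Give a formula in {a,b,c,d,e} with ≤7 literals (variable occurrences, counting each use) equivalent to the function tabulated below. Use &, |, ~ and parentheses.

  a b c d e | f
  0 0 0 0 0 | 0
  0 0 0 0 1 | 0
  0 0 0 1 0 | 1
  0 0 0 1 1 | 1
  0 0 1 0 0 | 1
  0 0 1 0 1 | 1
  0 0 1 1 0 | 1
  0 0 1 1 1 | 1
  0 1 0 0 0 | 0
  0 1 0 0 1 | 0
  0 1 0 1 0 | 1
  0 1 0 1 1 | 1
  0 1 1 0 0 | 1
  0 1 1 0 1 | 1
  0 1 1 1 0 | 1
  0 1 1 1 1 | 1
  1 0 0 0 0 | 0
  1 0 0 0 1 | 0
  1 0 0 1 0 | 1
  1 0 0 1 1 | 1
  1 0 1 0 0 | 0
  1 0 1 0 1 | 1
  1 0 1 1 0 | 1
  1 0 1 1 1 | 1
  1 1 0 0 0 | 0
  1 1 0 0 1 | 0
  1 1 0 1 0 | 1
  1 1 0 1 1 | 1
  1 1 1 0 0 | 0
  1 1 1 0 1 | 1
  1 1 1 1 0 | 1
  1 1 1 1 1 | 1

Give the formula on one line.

  ~a = 11111111111111110000000000000000
  (e | ~a) = 11111111111111110101010101010101
  ((e | ~a) & c) = 00001111000011110000010100000101
  (((e | ~a) & c) | d) = 00111111001111110011011100110111

(((e | ~a) & c) | d)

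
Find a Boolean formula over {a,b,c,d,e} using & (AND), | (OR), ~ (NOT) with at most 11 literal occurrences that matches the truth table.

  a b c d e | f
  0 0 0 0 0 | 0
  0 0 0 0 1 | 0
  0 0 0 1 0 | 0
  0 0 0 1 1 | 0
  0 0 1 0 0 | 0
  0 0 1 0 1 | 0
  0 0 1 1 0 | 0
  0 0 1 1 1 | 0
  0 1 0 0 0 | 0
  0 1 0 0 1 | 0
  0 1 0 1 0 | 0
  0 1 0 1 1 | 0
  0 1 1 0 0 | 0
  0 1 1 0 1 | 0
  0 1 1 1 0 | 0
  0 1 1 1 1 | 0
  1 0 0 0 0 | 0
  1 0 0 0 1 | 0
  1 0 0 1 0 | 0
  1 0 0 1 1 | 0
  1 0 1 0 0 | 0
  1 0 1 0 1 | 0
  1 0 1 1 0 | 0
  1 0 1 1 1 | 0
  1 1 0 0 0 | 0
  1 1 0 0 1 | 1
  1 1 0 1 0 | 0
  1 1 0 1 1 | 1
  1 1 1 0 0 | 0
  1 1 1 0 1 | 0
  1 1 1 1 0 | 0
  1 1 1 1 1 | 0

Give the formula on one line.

(((~b & c) | (~c & ((e & b) | c))) & (e & (~c & a)))

  ~b = 11111111000000001111111100000000
  (~b & c) = 00001111000000000000111100000000
  ~c = 11110000111100001111000011110000
  (e & b) = 00000000010101010000000001010101
  ((e & b) | c) = 00001111010111110000111101011111
  (~c & ((e & b) | c)) = 00000000010100000000000001010000
  ((~b & c) | (~c & ((e & b) | c))) = 00001111010100000000111101010000
  (~c & a) = 00000000000000001111000011110000
  (e & (~c & a)) = 00000000000000000101000001010000
  (((~b & c) | (~c & ((e & b) | c))) & (e & (~c & a))) = 00000000000000000000000001010000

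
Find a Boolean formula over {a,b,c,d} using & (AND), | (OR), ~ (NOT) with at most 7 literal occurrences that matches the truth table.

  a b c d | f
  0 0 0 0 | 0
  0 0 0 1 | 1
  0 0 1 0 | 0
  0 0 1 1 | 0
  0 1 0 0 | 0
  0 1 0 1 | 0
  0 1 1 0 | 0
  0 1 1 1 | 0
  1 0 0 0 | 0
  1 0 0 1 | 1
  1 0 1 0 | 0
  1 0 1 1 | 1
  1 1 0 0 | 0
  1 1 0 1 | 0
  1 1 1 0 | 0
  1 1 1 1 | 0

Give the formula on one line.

((~b & (a | (~c | (b & ~d)))) & d)

  ~b = 1111000011110000
  ~c = 1100110011001100
  ~d = 1010101010101010
  (b & ~d) = 0000101000001010
  (~c | (b & ~d)) = 1100111011001110
  (a | (~c | (b & ~d))) = 1100111011111111
  (~b & (a | (~c | (b & ~d)))) = 1100000011110000
  ((~b & (a | (~c | (b & ~d)))) & d) = 0100000001010000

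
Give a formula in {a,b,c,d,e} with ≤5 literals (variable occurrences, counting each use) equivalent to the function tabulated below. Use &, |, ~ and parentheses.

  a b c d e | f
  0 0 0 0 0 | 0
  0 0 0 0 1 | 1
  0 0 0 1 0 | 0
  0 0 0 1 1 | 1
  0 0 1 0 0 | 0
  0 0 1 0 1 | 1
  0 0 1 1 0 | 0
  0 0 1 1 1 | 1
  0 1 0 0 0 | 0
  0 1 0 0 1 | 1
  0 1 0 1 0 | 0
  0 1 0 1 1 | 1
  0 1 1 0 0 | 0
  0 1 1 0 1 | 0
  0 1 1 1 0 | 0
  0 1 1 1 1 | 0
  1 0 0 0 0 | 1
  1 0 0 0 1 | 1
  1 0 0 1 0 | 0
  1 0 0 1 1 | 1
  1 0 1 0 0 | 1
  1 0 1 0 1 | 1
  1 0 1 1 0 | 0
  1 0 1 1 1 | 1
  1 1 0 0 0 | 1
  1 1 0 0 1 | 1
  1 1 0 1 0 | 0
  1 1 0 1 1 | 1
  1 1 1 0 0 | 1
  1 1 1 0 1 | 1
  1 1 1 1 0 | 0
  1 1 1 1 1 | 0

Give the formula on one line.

  ~d = 11001100110011001100110011001100
  (a & ~d) = 00000000000000001100110011001100
  ~c = 11110000111100001111000011110000
  ~b = 11111111000000001111111100000000
  (~c | ~b) = 11111111111100001111111111110000
  ((~c | ~b) & e) = 01010101010100000101010101010000
  ((a & ~d) | ((~c | ~b) & e)) = 01010101010100001101110111011100

((a & ~d) | ((~c | ~b) & e))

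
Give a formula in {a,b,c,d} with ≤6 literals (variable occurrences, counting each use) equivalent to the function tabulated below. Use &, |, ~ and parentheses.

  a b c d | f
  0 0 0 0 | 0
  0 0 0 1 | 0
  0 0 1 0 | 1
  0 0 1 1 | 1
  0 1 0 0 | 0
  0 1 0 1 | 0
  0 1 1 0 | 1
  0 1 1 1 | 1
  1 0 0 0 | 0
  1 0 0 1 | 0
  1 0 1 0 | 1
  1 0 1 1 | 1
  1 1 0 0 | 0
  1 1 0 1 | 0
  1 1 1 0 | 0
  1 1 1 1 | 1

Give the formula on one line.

(((~b | d) | ~a) & c)

  ~b = 1111000011110000
  (~b | d) = 1111010111110101
  ~a = 1111111100000000
  ((~b | d) | ~a) = 1111111111110101
  (((~b | d) | ~a) & c) = 0011001100110001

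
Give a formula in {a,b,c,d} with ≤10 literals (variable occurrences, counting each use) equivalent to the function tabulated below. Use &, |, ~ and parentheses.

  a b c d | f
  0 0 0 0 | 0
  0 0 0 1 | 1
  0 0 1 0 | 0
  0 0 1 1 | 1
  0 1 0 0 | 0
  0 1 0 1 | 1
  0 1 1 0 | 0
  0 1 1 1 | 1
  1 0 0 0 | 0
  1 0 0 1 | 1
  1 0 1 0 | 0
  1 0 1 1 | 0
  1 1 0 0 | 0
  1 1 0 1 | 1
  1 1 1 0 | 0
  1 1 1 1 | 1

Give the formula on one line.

  (c & a) = 0000000000110011
  (d | (c & a)) = 0101010101110111
  ~a = 1111111100000000
  ((d | (c & a)) & ~a) = 0101010100000000
  ~d = 1010101010101010
  (b | ~d) = 1010111110101111
  ~c = 1100110011001100
  ((b | ~d) | ~c) = 1110111111101111
  (((d | (c & a)) & ~a) | ((b | ~d) | ~c)) = 1111111111101111
  ((((d | (c & a)) & ~a) | ((b | ~d) | ~c)) & d) = 0101010101000101

((((d | (c & a)) & ~a) | ((b | ~d) | ~c)) & d)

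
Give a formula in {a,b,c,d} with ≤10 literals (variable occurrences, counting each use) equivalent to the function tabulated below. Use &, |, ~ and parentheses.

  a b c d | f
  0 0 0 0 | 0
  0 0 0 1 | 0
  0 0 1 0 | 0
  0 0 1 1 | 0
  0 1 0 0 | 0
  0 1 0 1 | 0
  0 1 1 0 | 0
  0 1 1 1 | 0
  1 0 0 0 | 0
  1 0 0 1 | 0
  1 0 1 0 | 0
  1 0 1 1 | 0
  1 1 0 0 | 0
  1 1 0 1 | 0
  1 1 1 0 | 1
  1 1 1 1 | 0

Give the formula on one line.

  ~d = 1010101010101010
  (a & ~d) = 0000000010101010
  (b & c) = 0000001100000011
  ~c = 1100110011001100
  ~b = 1111000011110000
  (~c | ~b) = 1111110011111100
  ((~c | ~b) | a) = 1111110011111111
  ((b & c) & ((~c | ~b) | a)) = 0000000000000011
  ((a & ~d) & ((b & c) & ((~c | ~b) | a))) = 0000000000000010

((a & ~d) & ((b & c) & ((~c | ~b) | a)))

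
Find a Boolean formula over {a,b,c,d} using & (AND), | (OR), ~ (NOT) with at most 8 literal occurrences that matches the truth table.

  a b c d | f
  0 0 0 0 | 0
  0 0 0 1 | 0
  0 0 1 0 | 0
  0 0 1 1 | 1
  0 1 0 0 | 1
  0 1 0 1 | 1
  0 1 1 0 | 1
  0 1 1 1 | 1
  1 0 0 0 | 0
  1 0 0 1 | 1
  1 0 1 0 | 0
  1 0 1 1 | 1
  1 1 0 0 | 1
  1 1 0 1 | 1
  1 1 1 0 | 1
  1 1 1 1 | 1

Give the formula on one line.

(((d & ~b) | b) & ((c | a) | ((c & ~a) | b)))

  ~b = 1111000011110000
  (d & ~b) = 0101000001010000
  ((d & ~b) | b) = 0101111101011111
  (c | a) = 0011001111111111
  ~a = 1111111100000000
  (c & ~a) = 0011001100000000
  ((c & ~a) | b) = 0011111100001111
  ((c | a) | ((c & ~a) | b)) = 0011111111111111
  (((d & ~b) | b) & ((c | a) | ((c & ~a) | b))) = 0001111101011111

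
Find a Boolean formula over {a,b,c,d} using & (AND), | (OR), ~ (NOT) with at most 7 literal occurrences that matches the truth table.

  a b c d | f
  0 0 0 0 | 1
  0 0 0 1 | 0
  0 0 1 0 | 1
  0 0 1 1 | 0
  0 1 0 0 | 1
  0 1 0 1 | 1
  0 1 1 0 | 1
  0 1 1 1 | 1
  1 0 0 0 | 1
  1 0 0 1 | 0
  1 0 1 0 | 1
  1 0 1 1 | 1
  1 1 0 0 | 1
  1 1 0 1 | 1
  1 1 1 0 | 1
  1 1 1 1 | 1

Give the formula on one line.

  (d & c) = 0001000100010001
  ((d & c) & a) = 0000000000010001
  ~d = 1010101010101010
  (((d & c) & a) | ~d) = 1010101010111011
  (b | (((d & c) & a) | ~d)) = 1010111110111111

(b | (((d & c) & a) | ~d))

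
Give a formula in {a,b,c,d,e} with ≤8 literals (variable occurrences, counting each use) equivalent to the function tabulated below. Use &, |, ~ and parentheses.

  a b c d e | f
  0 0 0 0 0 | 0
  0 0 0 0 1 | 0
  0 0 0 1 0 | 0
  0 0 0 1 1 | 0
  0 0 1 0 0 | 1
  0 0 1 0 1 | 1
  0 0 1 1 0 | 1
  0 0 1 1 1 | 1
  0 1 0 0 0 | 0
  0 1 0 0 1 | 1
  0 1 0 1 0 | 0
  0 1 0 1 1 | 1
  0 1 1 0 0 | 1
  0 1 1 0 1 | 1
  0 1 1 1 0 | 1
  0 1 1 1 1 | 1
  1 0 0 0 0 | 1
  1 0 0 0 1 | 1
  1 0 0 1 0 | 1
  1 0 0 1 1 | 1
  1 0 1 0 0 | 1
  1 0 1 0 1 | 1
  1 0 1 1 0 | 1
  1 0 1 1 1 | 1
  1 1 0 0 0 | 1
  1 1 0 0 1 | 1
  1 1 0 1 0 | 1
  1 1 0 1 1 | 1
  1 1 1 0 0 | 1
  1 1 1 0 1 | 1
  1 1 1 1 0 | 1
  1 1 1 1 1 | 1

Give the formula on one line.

((c | (e & (b & (~c | ~d)))) | a)

  ~c = 11110000111100001111000011110000
  ~d = 11001100110011001100110011001100
  (~c | ~d) = 11111100111111001111110011111100
  (b & (~c | ~d)) = 00000000111111000000000011111100
  (e & (b & (~c | ~d))) = 00000000010101000000000001010100
  (c | (e & (b & (~c | ~d)))) = 00001111010111110000111101011111
  ((c | (e & (b & (~c | ~d)))) | a) = 00001111010111111111111111111111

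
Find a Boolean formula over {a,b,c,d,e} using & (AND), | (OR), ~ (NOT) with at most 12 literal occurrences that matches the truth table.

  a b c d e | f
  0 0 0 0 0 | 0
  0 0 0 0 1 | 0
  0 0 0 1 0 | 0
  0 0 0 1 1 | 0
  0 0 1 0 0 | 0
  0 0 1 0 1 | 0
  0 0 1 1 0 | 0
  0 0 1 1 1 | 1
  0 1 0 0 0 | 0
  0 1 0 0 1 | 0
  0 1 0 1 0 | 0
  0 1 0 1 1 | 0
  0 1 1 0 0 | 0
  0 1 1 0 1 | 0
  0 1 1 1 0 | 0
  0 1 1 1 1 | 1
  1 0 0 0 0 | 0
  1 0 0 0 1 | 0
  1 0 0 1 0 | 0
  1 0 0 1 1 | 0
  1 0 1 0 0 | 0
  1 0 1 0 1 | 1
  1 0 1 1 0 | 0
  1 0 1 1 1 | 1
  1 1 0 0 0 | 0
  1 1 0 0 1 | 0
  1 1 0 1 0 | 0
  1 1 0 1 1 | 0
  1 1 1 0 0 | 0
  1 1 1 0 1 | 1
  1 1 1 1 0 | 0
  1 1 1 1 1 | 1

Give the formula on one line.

((e & ((c & ~b) | (b | ~e))) & (((a | ~c) | d) & c))

  ~b = 11111111000000001111111100000000
  (c & ~b) = 00001111000000000000111100000000
  ~e = 10101010101010101010101010101010
  (b | ~e) = 10101010111111111010101011111111
  ((c & ~b) | (b | ~e)) = 10101111111111111010111111111111
  (e & ((c & ~b) | (b | ~e))) = 00000101010101010000010101010101
  ~c = 11110000111100001111000011110000
  (a | ~c) = 11110000111100001111111111111111
  ((a | ~c) | d) = 11110011111100111111111111111111
  (((a | ~c) | d) & c) = 00000011000000110000111100001111
  ((e & ((c & ~b) | (b | ~e))) & (((a | ~c) | d) & c)) = 00000001000000010000010100000101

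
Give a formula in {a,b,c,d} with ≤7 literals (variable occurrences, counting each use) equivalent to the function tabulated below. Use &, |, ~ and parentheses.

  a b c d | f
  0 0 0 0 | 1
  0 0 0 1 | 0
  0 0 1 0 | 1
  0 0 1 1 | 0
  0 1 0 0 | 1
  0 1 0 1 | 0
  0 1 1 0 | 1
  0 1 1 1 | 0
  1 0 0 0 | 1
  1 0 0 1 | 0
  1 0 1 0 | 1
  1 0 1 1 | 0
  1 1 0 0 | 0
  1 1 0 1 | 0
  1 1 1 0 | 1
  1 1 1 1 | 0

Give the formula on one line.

  ~b = 1111000011110000
  ~a = 1111111100000000
  (~a | d) = 1111111101010101
  (~b | (~a | d)) = 1111111111110101
  ((~b | (~a | d)) | c) = 1111111111110111
  ~d = 1010101010101010
  (((~b | (~a | d)) | c) & ~d) = 1010101010100010

(((~b | (~a | d)) | c) & ~d)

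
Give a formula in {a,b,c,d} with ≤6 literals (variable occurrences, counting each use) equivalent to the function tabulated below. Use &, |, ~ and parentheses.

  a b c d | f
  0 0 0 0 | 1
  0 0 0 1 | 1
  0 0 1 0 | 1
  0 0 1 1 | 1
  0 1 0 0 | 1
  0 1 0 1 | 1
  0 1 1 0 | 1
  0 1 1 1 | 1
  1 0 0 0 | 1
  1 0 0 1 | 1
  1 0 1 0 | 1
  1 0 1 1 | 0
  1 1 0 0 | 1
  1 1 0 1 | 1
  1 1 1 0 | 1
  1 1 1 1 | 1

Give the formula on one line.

  ~c = 1100110011001100
  ~a = 1111111100000000
  (~c | ~a) = 1111111111001100
  ~d = 1010101010101010
  ~b = 1111000011110000
  (~b & ~c) = 1100000011000000
  (~d | (~b & ~c)) = 1110101011101010
  (b | (~d | (~b & ~c))) = 1110111111101111
  ((~c | ~a) | (b | (~d | (~b & ~c)))) = 1111111111101111

((~c | ~a) | (b | (~d | (~b & ~c))))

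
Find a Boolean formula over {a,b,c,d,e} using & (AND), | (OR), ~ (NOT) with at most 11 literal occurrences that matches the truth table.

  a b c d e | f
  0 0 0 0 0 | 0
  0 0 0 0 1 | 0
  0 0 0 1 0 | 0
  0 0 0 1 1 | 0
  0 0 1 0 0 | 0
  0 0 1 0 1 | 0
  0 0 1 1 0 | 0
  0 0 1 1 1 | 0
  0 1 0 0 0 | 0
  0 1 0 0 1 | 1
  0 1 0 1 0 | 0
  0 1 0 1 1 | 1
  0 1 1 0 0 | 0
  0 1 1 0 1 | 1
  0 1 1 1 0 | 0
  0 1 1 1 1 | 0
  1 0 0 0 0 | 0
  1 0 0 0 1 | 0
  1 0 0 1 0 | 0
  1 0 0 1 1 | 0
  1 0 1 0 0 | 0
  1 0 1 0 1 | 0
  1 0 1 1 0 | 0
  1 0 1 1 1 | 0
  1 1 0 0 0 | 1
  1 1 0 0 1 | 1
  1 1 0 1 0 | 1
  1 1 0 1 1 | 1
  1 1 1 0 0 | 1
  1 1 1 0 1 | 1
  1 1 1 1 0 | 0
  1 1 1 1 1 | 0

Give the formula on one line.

((~d | ~c) & ((b | (d & (c & ~b))) & (a | e)))

  ~d = 11001100110011001100110011001100
  ~c = 11110000111100001111000011110000
  (~d | ~c) = 11111100111111001111110011111100
  ~b = 11111111000000001111111100000000
  (c & ~b) = 00001111000000000000111100000000
  (d & (c & ~b)) = 00000011000000000000001100000000
  (b | (d & (c & ~b))) = 00000011111111110000001111111111
  (a | e) = 01010101010101011111111111111111
  ((b | (d & (c & ~b))) & (a | e)) = 00000001010101010000001111111111
  ((~d | ~c) & ((b | (d & (c & ~b))) & (a | e))) = 00000000010101000000000011111100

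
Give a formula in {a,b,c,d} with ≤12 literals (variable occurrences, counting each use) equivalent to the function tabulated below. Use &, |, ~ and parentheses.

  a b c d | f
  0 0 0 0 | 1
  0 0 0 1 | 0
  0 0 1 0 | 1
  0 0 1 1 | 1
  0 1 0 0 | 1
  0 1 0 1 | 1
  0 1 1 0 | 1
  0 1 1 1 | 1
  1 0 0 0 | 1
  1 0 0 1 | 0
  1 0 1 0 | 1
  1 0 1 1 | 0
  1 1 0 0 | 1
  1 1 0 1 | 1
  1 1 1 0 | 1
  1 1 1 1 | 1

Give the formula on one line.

(((b | ((~d & ~a) & (c & (~a | ~b)))) | (c & ~a)) | ~d)

  ~d = 1010101010101010
  ~a = 1111111100000000
  (~d & ~a) = 1010101000000000
  ~b = 1111000011110000
  (~a | ~b) = 1111111111110000
  (c & (~a | ~b)) = 0011001100110000
  ((~d & ~a) & (c & (~a | ~b))) = 0010001000000000
  (b | ((~d & ~a) & (c & (~a | ~b)))) = 0010111100001111
  (c & ~a) = 0011001100000000
  ((b | ((~d & ~a) & (c & (~a | ~b)))) | (c & ~a)) = 0011111100001111
  (((b | ((~d & ~a) & (c & (~a | ~b)))) | (c & ~a)) | ~d) = 1011111110101111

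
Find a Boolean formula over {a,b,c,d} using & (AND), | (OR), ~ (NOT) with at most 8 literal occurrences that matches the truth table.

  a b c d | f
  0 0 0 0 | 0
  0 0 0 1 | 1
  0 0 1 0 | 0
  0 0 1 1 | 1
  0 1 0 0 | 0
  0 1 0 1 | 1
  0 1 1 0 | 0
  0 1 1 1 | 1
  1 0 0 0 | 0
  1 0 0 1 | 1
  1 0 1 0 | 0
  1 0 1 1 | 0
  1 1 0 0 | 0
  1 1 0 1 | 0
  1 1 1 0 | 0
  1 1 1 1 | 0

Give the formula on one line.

((~a & d) | (((c | d) & ~c) & (~b | ~a)))

  ~a = 1111111100000000
  (~a & d) = 0101010100000000
  (c | d) = 0111011101110111
  ~c = 1100110011001100
  ((c | d) & ~c) = 0100010001000100
  ~b = 1111000011110000
  (~b | ~a) = 1111111111110000
  (((c | d) & ~c) & (~b | ~a)) = 0100010001000000
  ((~a & d) | (((c | d) & ~c) & (~b | ~a))) = 0101010101000000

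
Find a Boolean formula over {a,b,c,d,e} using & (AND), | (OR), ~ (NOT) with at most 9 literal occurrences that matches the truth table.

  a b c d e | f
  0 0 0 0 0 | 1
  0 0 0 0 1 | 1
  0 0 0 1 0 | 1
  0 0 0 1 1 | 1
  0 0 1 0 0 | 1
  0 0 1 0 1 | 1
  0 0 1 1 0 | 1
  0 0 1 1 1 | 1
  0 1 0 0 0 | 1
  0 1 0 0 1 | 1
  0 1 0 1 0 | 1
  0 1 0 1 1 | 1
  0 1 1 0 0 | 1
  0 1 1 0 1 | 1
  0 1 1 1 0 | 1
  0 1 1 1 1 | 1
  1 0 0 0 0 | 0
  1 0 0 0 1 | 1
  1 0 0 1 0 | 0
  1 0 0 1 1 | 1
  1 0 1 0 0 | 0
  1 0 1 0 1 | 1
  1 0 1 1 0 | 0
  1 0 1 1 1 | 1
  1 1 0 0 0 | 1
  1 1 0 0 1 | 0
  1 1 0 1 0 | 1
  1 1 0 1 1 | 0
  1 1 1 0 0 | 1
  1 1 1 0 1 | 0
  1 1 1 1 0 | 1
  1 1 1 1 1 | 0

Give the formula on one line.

((e | (b | ~a)) & ((e & ~b) | (~a | ~e)))

  ~a = 11111111111111110000000000000000
  (b | ~a) = 11111111111111110000000011111111
  (e | (b | ~a)) = 11111111111111110101010111111111
  ~b = 11111111000000001111111100000000
  (e & ~b) = 01010101000000000101010100000000
  ~e = 10101010101010101010101010101010
  (~a | ~e) = 11111111111111111010101010101010
  ((e & ~b) | (~a | ~e)) = 11111111111111111111111110101010
  ((e | (b | ~a)) & ((e & ~b) | (~a | ~e))) = 11111111111111110101010110101010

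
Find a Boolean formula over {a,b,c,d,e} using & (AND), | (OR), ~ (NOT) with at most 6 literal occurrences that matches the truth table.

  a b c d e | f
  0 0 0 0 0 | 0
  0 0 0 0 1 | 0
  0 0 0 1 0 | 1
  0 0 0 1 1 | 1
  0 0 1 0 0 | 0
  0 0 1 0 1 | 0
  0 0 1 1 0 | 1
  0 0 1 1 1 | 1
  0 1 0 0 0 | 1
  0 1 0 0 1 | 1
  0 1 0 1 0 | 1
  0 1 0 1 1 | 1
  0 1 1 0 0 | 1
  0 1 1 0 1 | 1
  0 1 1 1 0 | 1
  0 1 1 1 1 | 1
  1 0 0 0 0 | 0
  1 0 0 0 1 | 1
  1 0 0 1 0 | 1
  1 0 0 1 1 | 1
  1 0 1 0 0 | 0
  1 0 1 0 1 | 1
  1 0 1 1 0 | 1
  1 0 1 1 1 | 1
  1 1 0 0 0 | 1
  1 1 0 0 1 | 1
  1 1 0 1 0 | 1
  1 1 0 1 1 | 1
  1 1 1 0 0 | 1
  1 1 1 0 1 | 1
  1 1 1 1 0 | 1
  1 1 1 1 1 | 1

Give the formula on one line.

  (e | d) = 01110111011101110111011101110111
  (b | (e | d)) = 01110111111111110111011111111111
  (d | b) = 00110011111111110011001111111111
  (a | (d | b)) = 00110011111111111111111111111111
  ((b | (e | d)) & (a | (d | b))) = 00110011111111110111011111111111

((b | (e | d)) & (a | (d | b)))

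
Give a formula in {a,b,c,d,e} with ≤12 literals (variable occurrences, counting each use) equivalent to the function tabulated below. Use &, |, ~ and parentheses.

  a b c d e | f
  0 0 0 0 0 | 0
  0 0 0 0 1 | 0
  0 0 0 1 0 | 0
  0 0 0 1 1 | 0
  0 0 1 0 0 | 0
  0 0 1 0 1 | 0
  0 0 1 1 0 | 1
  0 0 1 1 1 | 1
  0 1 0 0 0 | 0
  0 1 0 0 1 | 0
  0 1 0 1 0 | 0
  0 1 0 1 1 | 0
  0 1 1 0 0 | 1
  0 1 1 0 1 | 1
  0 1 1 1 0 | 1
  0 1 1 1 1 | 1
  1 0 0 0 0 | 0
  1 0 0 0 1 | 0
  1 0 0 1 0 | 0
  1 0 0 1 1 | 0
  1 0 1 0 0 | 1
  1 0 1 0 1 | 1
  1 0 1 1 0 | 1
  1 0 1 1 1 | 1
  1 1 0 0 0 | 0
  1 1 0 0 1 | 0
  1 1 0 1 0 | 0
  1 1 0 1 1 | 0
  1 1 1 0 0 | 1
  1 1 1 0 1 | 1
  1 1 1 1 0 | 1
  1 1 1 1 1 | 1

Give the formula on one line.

  ~c = 11110000111100001111000011110000
  (~c | a) = 11110000111100001111111111111111
  ~b = 11111111000000001111111100000000
  ((~c | a) & ~b) = 11110000000000001111111100000000
  (d | ((~c | a) & ~b)) = 11110011001100111111111100110011
  (~b & ~c) = 11110000000000001111000000000000
  (b | (~b & ~c)) = 11110000111111111111000011111111
  ((b | (~b & ~c)) | a) = 11110000111111111111111111111111
  ((d | ((~c | a) & ~b)) | ((b | (~b & ~c)) | a)) = 11110011111111111111111111111111
  (c & ((d | ((~c | a) & ~b)) | ((b | (~b & ~c)) | a))) = 00000011000011110000111100001111

(c & ((d | ((~c | a) & ~b)) | ((b | (~b & ~c)) | a)))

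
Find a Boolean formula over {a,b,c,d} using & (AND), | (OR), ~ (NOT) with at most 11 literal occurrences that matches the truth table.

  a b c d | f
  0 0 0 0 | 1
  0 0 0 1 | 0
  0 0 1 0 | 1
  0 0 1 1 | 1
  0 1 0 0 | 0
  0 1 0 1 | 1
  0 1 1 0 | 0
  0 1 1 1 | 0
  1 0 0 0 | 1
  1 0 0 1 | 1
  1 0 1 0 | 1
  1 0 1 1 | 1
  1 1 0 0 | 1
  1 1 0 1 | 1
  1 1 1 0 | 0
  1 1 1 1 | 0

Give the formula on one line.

((((a | b) | c) | ~d) & (((d | a) & ~c) | ~b))

  (a | b) = 0000111111111111
  ((a | b) | c) = 0011111111111111
  ~d = 1010101010101010
  (((a | b) | c) | ~d) = 1011111111111111
  (d | a) = 0101010111111111
  ~c = 1100110011001100
  ((d | a) & ~c) = 0100010011001100
  ~b = 1111000011110000
  (((d | a) & ~c) | ~b) = 1111010011111100
  ((((a | b) | c) | ~d) & (((d | a) & ~c) | ~b)) = 1011010011111100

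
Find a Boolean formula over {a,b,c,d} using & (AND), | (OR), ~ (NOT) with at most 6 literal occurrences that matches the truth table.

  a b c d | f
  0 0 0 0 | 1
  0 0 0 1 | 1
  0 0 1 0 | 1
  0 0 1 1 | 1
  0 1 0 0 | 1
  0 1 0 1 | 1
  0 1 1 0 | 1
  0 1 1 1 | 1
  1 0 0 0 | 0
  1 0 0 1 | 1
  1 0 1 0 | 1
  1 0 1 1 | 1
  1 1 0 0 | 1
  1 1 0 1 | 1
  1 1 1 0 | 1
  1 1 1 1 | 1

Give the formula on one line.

((c | (b | ~a)) | d)

  ~a = 1111111100000000
  (b | ~a) = 1111111100001111
  (c | (b | ~a)) = 1111111100111111
  ((c | (b | ~a)) | d) = 1111111101111111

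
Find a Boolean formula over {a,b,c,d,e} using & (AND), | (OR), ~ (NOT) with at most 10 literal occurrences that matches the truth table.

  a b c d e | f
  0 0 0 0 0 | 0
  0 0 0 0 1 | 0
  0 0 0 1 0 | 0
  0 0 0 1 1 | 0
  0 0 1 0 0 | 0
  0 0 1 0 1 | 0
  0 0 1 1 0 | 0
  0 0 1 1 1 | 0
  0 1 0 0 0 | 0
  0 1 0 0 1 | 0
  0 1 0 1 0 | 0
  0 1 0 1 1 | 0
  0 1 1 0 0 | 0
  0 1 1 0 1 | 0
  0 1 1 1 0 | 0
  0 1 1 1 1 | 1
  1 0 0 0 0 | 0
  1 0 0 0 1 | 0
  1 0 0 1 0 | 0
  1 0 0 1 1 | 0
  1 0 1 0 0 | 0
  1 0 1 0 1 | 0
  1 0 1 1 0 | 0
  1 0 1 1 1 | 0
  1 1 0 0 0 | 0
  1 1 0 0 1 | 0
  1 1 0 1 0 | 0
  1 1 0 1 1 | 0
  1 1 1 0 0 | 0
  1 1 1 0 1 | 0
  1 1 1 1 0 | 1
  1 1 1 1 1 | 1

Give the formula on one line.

(((b & c) & d) & (e | ((a | (b & ~c)) | (c & e))))

  (b & c) = 00000000000011110000000000001111
  ((b & c) & d) = 00000000000000110000000000000011
  ~c = 11110000111100001111000011110000
  (b & ~c) = 00000000111100000000000011110000
  (a | (b & ~c)) = 00000000111100001111111111111111
  (c & e) = 00000101000001010000010100000101
  ((a | (b & ~c)) | (c & e)) = 00000101111101011111111111111111
  (e | ((a | (b & ~c)) | (c & e))) = 01010101111101011111111111111111
  (((b & c) & d) & (e | ((a | (b & ~c)) | (c & e)))) = 00000000000000010000000000000011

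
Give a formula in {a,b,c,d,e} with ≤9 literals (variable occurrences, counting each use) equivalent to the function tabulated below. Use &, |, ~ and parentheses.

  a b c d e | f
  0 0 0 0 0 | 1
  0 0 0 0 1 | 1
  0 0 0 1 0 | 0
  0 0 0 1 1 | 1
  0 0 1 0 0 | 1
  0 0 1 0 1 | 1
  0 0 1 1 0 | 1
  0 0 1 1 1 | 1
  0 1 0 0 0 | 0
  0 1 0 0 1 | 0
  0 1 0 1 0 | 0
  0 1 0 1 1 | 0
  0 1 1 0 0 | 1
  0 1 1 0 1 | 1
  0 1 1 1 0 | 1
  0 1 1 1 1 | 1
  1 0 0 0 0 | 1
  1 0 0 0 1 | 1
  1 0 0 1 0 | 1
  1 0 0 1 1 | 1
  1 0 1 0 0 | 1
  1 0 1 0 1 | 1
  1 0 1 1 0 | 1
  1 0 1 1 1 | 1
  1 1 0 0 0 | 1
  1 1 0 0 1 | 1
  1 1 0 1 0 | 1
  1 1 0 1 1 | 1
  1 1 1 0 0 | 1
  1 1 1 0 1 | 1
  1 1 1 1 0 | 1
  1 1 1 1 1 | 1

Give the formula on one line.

  ~d = 11001100110011001100110011001100
  (e | ~d) = 11011101110111011101110111011101
  ~b = 11111111000000001111111100000000
  ~c = 11110000111100001111000011110000
  (~b & ~c) = 11110000000000001111000000000000
  ((e | ~d) & (~b & ~c)) = 11010000000000001101000000000000
  (a | c) = 00001111000011111111111111111111
  (((e | ~d) & (~b & ~c)) | (a | c)) = 11011111000011111111111111111111

(((e | ~d) & (~b & ~c)) | (a | c))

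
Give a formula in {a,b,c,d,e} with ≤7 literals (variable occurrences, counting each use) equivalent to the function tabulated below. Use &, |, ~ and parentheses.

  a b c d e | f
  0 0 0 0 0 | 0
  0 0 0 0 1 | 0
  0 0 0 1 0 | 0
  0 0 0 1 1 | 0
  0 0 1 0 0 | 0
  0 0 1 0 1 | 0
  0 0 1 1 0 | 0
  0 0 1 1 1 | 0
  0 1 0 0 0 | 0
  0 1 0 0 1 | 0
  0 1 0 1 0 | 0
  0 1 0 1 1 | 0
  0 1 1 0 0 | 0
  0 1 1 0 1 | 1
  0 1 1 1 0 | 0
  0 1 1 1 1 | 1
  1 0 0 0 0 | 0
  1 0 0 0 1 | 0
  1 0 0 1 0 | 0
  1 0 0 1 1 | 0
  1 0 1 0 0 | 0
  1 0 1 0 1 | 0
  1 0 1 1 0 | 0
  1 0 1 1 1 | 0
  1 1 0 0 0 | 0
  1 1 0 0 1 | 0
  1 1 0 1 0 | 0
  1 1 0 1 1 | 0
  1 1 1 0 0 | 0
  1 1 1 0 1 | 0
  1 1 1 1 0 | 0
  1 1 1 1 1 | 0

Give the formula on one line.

  ~b = 11111111000000001111111100000000
  (c | ~b) = 11111111000011111111111100001111
  ~e = 10101010101010101010101010101010
  ~a = 11111111111111110000000000000000
  (c & ~a) = 00001111000011110000000000000000
  (~e | (c & ~a)) = 10101111101011111010101010101010
  ((c | ~b) & (~e | (c & ~a))) = 10101111000011111010101000001010
  (e & b) = 00000000010101010000000001010101
  (((c | ~b) & (~e | (c & ~a))) & (e & b)) = 00000000000001010000000000000000

(((c | ~b) & (~e | (c & ~a))) & (e & b))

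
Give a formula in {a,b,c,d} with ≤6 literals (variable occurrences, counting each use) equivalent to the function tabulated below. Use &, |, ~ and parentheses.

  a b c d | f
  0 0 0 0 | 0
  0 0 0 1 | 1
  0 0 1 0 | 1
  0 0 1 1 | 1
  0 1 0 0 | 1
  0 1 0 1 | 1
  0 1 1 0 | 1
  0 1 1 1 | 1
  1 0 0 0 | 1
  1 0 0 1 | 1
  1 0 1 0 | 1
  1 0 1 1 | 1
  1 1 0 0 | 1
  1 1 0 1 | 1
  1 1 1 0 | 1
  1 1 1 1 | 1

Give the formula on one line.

  (a | d) = 0101010111111111
  ((a | d) | c) = 0111011111111111
  (b | c) = 0011111100111111
  (((a | d) | c) | (b | c)) = 0111111111111111

(((a | d) | c) | (b | c))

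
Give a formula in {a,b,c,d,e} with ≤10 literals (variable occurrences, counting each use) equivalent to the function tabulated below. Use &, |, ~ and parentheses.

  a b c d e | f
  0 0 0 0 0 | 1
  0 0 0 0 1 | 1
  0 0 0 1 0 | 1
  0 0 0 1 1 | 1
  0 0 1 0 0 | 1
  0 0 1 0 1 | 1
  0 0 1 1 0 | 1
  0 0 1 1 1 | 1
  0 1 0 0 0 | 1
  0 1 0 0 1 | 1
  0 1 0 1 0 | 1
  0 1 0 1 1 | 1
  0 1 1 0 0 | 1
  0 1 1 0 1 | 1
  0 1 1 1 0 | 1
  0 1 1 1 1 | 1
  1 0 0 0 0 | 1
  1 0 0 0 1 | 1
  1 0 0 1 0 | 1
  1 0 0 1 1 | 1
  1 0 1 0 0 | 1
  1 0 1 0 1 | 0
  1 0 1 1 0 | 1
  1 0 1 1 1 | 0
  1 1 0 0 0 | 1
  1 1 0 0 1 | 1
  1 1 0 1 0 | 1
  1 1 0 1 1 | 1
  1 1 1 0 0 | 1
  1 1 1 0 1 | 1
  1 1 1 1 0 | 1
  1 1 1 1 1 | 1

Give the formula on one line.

((~a & ((~b | (~a & ~e)) | c)) | ((~c | b) | (b | ~e)))

  ~a = 11111111111111110000000000000000
  ~b = 11111111000000001111111100000000
  ~e = 10101010101010101010101010101010
  (~a & ~e) = 10101010101010100000000000000000
  (~b | (~a & ~e)) = 11111111101010101111111100000000
  ((~b | (~a & ~e)) | c) = 11111111101011111111111100001111
  (~a & ((~b | (~a & ~e)) | c)) = 11111111101011110000000000000000
  ~c = 11110000111100001111000011110000
  (~c | b) = 11110000111111111111000011111111
  (b | ~e) = 10101010111111111010101011111111
  ((~c | b) | (b | ~e)) = 11111010111111111111101011111111
  ((~a & ((~b | (~a & ~e)) | c)) | ((~c | b) | (b | ~e))) = 11111111111111111111101011111111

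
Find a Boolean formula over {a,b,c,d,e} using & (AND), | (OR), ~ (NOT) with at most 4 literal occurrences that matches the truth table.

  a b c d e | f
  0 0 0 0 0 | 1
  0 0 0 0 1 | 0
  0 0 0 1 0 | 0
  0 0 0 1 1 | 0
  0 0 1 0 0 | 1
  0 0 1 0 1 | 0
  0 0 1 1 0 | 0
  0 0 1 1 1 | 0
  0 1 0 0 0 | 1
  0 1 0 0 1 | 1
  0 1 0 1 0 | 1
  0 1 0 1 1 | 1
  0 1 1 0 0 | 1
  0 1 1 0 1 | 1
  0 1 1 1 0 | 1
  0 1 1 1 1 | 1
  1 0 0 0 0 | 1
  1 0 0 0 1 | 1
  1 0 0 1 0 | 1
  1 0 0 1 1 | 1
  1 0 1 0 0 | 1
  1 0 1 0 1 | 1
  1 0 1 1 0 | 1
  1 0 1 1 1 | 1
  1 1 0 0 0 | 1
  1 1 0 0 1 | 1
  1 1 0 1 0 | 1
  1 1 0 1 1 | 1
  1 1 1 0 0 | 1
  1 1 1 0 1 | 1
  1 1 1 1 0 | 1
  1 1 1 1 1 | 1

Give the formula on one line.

  ~e = 10101010101010101010101010101010
  ~d = 11001100110011001100110011001100
  (~e & ~d) = 10001000100010001000100010001000
  (a | (~e & ~d)) = 10001000100010001111111111111111
  ((a | (~e & ~d)) | b) = 10001000111111111111111111111111

((a | (~e & ~d)) | b)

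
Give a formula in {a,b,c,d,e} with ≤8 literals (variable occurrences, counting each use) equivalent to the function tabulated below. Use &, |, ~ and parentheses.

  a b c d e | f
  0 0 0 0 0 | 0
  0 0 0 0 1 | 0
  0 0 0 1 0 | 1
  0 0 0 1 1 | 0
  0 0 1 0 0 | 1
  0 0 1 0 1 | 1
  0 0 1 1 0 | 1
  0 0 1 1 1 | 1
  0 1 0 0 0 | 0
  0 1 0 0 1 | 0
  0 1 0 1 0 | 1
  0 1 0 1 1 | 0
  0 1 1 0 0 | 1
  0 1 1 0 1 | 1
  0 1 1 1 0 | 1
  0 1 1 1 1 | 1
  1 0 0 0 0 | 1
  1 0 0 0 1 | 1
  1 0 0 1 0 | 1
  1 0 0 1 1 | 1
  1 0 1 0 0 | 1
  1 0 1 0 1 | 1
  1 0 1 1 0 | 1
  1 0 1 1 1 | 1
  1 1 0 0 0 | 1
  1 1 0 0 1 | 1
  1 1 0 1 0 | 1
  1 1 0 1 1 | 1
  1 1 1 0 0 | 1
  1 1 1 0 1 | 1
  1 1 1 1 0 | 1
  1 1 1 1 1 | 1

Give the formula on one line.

  ~e = 10101010101010101010101010101010
  (e | d) = 01110111011101110111011101110111
  (~e & (e | d)) = 00100010001000100010001000100010
  ~c = 11110000111100001111000011110000
  ((~e & (e | d)) & ~c) = 00100000001000000010000000100000
  (c | a) = 00001111000011111111111111111111
  (((~e & (e | d)) & ~c) | (c | a)) = 00101111001011111111111111111111

(((~e & (e | d)) & ~c) | (c | a))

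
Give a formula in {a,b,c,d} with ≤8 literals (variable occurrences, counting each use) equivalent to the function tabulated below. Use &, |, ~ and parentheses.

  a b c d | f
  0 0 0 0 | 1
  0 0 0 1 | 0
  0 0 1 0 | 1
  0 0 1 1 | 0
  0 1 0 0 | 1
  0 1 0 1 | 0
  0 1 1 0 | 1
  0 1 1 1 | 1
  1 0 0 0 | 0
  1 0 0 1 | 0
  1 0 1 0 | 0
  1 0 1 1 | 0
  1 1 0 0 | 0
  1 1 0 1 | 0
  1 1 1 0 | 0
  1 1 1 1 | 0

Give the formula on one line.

  ~a = 1111111100000000
  (b & c) = 0000001100000011
  (~a & (b & c)) = 0000001100000000
  ~d = 1010101010101010
  (~d & ~a) = 1010101000000000
  ((~a & (b & c)) | (~d & ~a)) = 1010101100000000

((~a & (b & c)) | (~d & ~a))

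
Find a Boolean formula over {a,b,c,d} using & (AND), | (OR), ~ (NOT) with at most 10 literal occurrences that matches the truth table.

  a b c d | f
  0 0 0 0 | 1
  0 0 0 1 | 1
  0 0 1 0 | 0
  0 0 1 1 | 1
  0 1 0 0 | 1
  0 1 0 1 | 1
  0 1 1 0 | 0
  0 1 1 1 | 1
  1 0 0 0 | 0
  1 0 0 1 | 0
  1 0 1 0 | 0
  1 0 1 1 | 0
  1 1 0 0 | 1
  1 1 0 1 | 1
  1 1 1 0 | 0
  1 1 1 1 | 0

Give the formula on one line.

  ~c = 1100110011001100
  (b & ~c) = 0000110000001100
  ~a = 1111111100000000
  ((b & ~c) | ~a) = 1111111100001100
  (~c | d) = 1101110111011101
  ((~c | d) & c) = 0001000100010001
  (~c | ((~c | d) & c)) = 1101110111011101
  (((b & ~c) | ~a) & (~c | ((~c | d) & c))) = 1101110100001100

(((b & ~c) | ~a) & (~c | ((~c | d) & c)))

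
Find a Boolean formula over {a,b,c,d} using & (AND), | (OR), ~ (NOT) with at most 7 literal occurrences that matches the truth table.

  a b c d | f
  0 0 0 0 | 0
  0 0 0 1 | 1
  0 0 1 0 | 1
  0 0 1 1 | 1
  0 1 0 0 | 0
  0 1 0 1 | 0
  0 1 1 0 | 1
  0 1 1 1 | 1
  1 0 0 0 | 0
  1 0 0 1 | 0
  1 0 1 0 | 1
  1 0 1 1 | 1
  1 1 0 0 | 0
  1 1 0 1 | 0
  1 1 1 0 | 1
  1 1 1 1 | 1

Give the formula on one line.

  ~b = 1111000011110000
  ~a = 1111111100000000
  (~a | c) = 1111111100110011
  (~b & (~a | c)) = 1111000000110000
  (d & (~b & (~a | c))) = 0101000000010000
  ((d & (~b & (~a | c))) | c) = 0111001100110011

((d & (~b & (~a | c))) | c)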